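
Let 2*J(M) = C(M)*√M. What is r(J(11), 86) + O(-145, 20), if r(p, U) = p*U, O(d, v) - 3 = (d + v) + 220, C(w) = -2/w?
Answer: 98 - 86*√11/11 ≈ 72.070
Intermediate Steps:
O(d, v) = 223 + d + v (O(d, v) = 3 + ((d + v) + 220) = 3 + (220 + d + v) = 223 + d + v)
J(M) = -1/√M (J(M) = ((-2/M)*√M)/2 = (-2/√M)/2 = -1/√M)
r(p, U) = U*p
r(J(11), 86) + O(-145, 20) = 86*(-1/√11) + (223 - 145 + 20) = 86*(-√11/11) + 98 = -86*√11/11 + 98 = 98 - 86*√11/11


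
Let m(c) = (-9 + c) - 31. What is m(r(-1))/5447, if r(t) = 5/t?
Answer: -45/5447 ≈ -0.0082614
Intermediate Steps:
m(c) = -40 + c
m(r(-1))/5447 = (-40 + 5/(-1))/5447 = (-40 + 5*(-1))*(1/5447) = (-40 - 5)*(1/5447) = -45*1/5447 = -45/5447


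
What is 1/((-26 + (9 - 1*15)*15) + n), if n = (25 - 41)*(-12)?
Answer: 1/76 ≈ 0.013158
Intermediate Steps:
n = 192 (n = -16*(-12) = 192)
1/((-26 + (9 - 1*15)*15) + n) = 1/((-26 + (9 - 1*15)*15) + 192) = 1/((-26 + (9 - 15)*15) + 192) = 1/((-26 - 6*15) + 192) = 1/((-26 - 90) + 192) = 1/(-116 + 192) = 1/76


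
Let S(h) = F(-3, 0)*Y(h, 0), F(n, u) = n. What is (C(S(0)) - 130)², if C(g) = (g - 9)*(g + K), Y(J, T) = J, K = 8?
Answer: 40804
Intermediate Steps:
S(h) = -3*h
C(g) = (-9 + g)*(8 + g) (C(g) = (g - 9)*(g + 8) = (-9 + g)*(8 + g))
(C(S(0)) - 130)² = ((-72 + (-3*0)² - (-3)*0) - 130)² = ((-72 + 0² - 1*0) - 130)² = ((-72 + 0 + 0) - 130)² = (-72 - 130)² = (-202)² = 40804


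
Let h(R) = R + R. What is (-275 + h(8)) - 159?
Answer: -418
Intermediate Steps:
h(R) = 2*R
(-275 + h(8)) - 159 = (-275 + 2*8) - 159 = (-275 + 16) - 159 = -259 - 159 = -418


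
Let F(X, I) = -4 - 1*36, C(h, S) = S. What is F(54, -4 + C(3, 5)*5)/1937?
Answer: -40/1937 ≈ -0.020650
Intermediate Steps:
F(X, I) = -40 (F(X, I) = -4 - 36 = -40)
F(54, -4 + C(3, 5)*5)/1937 = -40/1937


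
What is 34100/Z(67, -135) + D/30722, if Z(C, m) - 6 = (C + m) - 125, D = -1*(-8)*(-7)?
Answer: -47619576/261137 ≈ -182.35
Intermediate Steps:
D = -56 (D = 8*(-7) = -56)
Z(C, m) = -119 + C + m (Z(C, m) = 6 + ((C + m) - 125) = 6 + (-125 + C + m) = -119 + C + m)
34100/Z(67, -135) + D/30722 = 34100/(-119 + 67 - 135) - 56/30722 = 34100/(-187) - 56*1/30722 = 34100*(-1/187) - 28/15361 = -3100/17 - 28/15361 = -47619576/261137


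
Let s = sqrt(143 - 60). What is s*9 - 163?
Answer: -163 + 9*sqrt(83) ≈ -81.006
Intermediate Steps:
s = sqrt(83) ≈ 9.1104
s*9 - 163 = sqrt(83)*9 - 163 = 9*sqrt(83) - 163 = -163 + 9*sqrt(83)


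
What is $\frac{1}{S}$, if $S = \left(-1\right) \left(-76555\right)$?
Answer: $\frac{1}{76555} \approx 1.3062 \cdot 10^{-5}$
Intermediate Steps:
$S = 76555$
$\frac{1}{S} = \frac{1}{76555}$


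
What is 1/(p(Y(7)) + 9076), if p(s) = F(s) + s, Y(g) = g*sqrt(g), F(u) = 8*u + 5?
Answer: 1009/9159642 - 7*sqrt(7)/9159642 ≈ 0.00010814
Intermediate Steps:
F(u) = 5 + 8*u
Y(g) = g**(3/2)
p(s) = 5 + 9*s (p(s) = (5 + 8*s) + s = 5 + 9*s)
1/(p(Y(7)) + 9076) = 1/((5 + 9*7**(3/2)) + 9076) = 1/((5 + 9*(7*sqrt(7))) + 9076) = 1/((5 + 63*sqrt(7)) + 9076) = 1/(9081 + 63*sqrt(7))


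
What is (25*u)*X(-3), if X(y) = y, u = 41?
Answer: -3075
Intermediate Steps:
(25*u)*X(-3) = (25*41)*(-3) = 1025*(-3) = -3075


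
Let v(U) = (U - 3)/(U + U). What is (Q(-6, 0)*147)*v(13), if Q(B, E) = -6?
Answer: -4410/13 ≈ -339.23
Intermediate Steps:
v(U) = (-3 + U)/(2*U) (v(U) = (-3 + U)/((2*U)) = (-3 + U)*(1/(2*U)) = (-3 + U)/(2*U))
(Q(-6, 0)*147)*v(13) = (-6*147)*((½)*(-3 + 13)/13) = -441*10/13 = -882*5/13 = -4410/13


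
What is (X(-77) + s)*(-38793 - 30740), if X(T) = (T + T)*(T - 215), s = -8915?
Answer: -2506873249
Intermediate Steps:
X(T) = 2*T*(-215 + T) (X(T) = (2*T)*(-215 + T) = 2*T*(-215 + T))
(X(-77) + s)*(-38793 - 30740) = (2*(-77)*(-215 - 77) - 8915)*(-38793 - 30740) = (2*(-77)*(-292) - 8915)*(-69533) = (44968 - 8915)*(-69533) = 36053*(-69533) = -2506873249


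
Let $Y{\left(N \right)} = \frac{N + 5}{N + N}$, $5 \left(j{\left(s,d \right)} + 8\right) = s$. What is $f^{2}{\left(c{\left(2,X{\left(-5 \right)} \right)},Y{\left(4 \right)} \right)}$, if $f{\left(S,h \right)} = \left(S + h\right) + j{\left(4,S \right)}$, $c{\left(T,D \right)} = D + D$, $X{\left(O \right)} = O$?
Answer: $\frac{413449}{1600} \approx 258.41$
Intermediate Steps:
$j{\left(s,d \right)} = -8 + \frac{s}{5}$
$Y{\left(N \right)} = \frac{5 + N}{2 N}$
$c{\left(T,D \right)} = 2 D$
$f{\left(S,h \right)} = - \frac{36}{5} + S + h$ ($f{\left(S,h \right)} = \left(S + h\right) + \left(-8 + \frac{1}{5} \cdot 4\right) = \left(S + h\right) + \left(-8 + \frac{4}{5}\right) = \left(S + h\right) - \frac{36}{5} = - \frac{36}{5} + S + h$)
$f^{2}{\left(c{\left(2,X{\left(-5 \right)} \right)},Y{\left(4 \right)} \right)} = \left(- \frac{36}{5} + 2 \left(-5\right) + \frac{5 + 4}{2 \cdot 4}\right)^{2} = \left(- \frac{36}{5} - 10 + \frac{1}{2} \cdot \frac{1}{4} \cdot 9\right)^{2} = \left(- \frac{36}{5} - 10 + \frac{9}{8}\right)^{2} = \left(- \frac{643}{40}\right)^{2} = \frac{413449}{1600}$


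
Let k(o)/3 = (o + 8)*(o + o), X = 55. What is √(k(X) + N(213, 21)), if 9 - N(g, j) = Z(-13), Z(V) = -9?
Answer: 102*√2 ≈ 144.25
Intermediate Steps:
N(g, j) = 18 (N(g, j) = 9 - 1*(-9) = 9 + 9 = 18)
k(o) = 6*o*(8 + o) (k(o) = 3*((o + 8)*(o + o)) = 3*((8 + o)*(2*o)) = 3*(2*o*(8 + o)) = 6*o*(8 + o))
√(k(X) + N(213, 21)) = √(6*55*(8 + 55) + 18) = √(6*55*63 + 18) = √(20790 + 18) = √20808 = 102*√2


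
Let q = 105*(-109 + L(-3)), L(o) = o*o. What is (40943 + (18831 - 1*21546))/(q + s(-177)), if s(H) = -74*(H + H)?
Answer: 9557/3924 ≈ 2.4355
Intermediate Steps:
L(o) = o²
q = -10500 (q = 105*(-109 + (-3)²) = 105*(-109 + 9) = 105*(-100) = -10500)
s(H) = -148*H
(40943 + (18831 - 1*21546))/(q + s(-177)) = (40943 + (18831 - 1*21546))/(-10500 - 148*(-177)) = (40943 + (18831 - 21546))/(-10500 + 26196) = (40943 - 2715)/15696 = 38228*(1/15696) = 9557/3924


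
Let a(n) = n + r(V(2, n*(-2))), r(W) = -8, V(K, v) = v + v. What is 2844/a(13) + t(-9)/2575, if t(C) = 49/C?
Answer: 13181891/23175 ≈ 568.80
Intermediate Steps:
V(K, v) = 2*v
a(n) = -8 + n (a(n) = n - 8 = -8 + n)
2844/a(13) + t(-9)/2575 = 2844/(-8 + 13) + (49/(-9))/2575 = 2844/5 + (49*(-⅑))*(1/2575) = 2844*(⅕) - 49/9*1/2575 = 2844/5 - 49/23175 = 13181891/23175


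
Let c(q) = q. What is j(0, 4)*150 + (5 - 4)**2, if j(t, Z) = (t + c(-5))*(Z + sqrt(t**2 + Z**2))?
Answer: -5999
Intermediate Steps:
j(t, Z) = (-5 + t)*(Z + sqrt(Z**2 + t**2)) (j(t, Z) = (t - 5)*(Z + sqrt(t**2 + Z**2)) = (-5 + t)*(Z + sqrt(Z**2 + t**2)))
j(0, 4)*150 + (5 - 4)**2 = (-5*4 - 5*sqrt(4**2 + 0**2) + 4*0 + 0*sqrt(4**2 + 0**2))*150 + (5 - 4)**2 = (-20 - 5*sqrt(16 + 0) + 0 + 0*sqrt(16 + 0))*150 + 1**2 = (-20 - 5*sqrt(16) + 0 + 0*sqrt(16))*150 + 1 = (-20 - 5*4 + 0 + 0*4)*150 + 1 = (-20 - 20 + 0 + 0)*150 + 1 = -40*150 + 1 = -6000 + 1 = -5999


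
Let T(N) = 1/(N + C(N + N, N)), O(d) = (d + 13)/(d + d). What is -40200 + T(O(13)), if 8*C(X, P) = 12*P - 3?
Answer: -683392/17 ≈ -40200.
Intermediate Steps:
O(d) = (13 + d)/(2*d) (O(d) = (13 + d)/((2*d)) = (13 + d)*(1/(2*d)) = (13 + d)/(2*d))
C(X, P) = -3/8 + 3*P/2 (C(X, P) = (12*P - 3)/8 = (-3 + 12*P)/8 = -3/8 + 3*P/2)
T(N) = 1/(-3/8 + 5*N/2) (T(N) = 1/(N + (-3/8 + 3*N/2)) = 1/(-3/8 + 5*N/2))
-40200 + T(O(13)) = -40200 + 8/(-3 + 20*((½)*(13 + 13)/13)) = -40200 + 8/(-3 + 20*((½)*(1/13)*26)) = -40200 + 8/(-3 + 20*1) = -40200 + 8/(-3 + 20) = -40200 + 8/17 = -683392/17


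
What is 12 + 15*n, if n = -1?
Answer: -3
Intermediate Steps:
12 + 15*n = 12 + 15*(-1) = 12 - 15 = -3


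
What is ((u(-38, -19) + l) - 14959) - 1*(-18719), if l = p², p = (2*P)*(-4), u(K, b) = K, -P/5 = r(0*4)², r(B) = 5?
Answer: 1003722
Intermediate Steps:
P = -125 (P = -5*5² = -5*25 = -125)
p = 1000 (p = (2*(-125))*(-4) = -250*(-4) = 1000)
l = 1000000 (l = 1000² = 1000000)
((u(-38, -19) + l) - 14959) - 1*(-18719) = ((-38 + 1000000) - 14959) - 1*(-18719) = (999962 - 14959) + 18719 = 985003 + 18719 = 1003722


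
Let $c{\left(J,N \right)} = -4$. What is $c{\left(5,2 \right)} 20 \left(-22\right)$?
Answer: $1760$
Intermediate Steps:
$c{\left(5,2 \right)} 20 \left(-22\right) = \left(-4\right) 20 \left(-22\right) = \left(-80\right) \left(-22\right) = 1760$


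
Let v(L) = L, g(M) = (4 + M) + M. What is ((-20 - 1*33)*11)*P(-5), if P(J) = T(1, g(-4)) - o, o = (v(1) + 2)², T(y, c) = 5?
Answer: 2332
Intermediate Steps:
g(M) = 4 + 2*M
o = 9 (o = (1 + 2)² = 3² = 9)
P(J) = -4 (P(J) = 5 - 1*9 = 5 - 9 = -4)
((-20 - 1*33)*11)*P(-5) = ((-20 - 1*33)*11)*(-4) = ((-20 - 33)*11)*(-4) = -53*11*(-4) = -583*(-4) = 2332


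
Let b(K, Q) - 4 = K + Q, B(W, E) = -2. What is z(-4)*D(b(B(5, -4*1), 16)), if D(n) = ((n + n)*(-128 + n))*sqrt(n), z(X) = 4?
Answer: -47520*sqrt(2) ≈ -67203.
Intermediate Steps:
b(K, Q) = 4 + K + Q (b(K, Q) = 4 + (K + Q) = 4 + K + Q)
D(n) = 2*n**(3/2)*(-128 + n) (D(n) = ((2*n)*(-128 + n))*sqrt(n) = (2*n*(-128 + n))*sqrt(n) = 2*n**(3/2)*(-128 + n))
z(-4)*D(b(B(5, -4*1), 16)) = 4*(2*(4 - 2 + 16)**(3/2)*(-128 + (4 - 2 + 16))) = 4*(2*18**(3/2)*(-128 + 18)) = 4*(2*(54*sqrt(2))*(-110)) = 4*(-11880*sqrt(2)) = -47520*sqrt(2)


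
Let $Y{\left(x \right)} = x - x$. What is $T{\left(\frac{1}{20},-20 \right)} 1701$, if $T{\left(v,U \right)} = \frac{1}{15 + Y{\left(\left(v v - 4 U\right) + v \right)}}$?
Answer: $\frac{567}{5} \approx 113.4$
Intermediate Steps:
$Y{\left(x \right)} = 0$
$T{\left(v,U \right)} = \frac{1}{15}$ ($T{\left(v,U \right)} = \frac{1}{15 + 0} = \frac{1}{15}$)
$T{\left(\frac{1}{20},-20 \right)} 1701 = \frac{1}{15} \cdot 1701 = \frac{567}{5}$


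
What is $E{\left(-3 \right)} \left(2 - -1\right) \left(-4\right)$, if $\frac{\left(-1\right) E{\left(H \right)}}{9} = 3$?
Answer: $324$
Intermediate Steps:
$E{\left(H \right)} = -27$ ($E{\left(H \right)} = \left(-9\right) 3 = -27$)
$E{\left(-3 \right)} \left(2 - -1\right) \left(-4\right) = - 27 \left(2 - -1\right) \left(-4\right) = - 27 \left(2 + 1\right) \left(-4\right) = \left(-27\right) 3 \left(-4\right) = \left(-81\right) \left(-4\right) = 324$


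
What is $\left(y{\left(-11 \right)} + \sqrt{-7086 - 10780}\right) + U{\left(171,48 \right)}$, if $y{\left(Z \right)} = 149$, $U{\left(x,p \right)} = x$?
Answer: $320 + i \sqrt{17866} \approx 320.0 + 133.66 i$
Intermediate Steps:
$\left(y{\left(-11 \right)} + \sqrt{-7086 - 10780}\right) + U{\left(171,48 \right)} = \left(149 + \sqrt{-7086 - 10780}\right) + 171 = \left(149 + \sqrt{-17866}\right) + 171 = \left(149 + i \sqrt{17866}\right) + 171 = 320 + i \sqrt{17866}$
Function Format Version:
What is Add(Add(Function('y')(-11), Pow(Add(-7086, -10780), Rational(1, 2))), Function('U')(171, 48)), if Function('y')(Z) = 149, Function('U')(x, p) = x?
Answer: Add(320, Mul(I, Pow(17866, Rational(1, 2)))) ≈ Add(320.00, Mul(133.66, I))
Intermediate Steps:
Add(Add(Function('y')(-11), Pow(Add(-7086, -10780), Rational(1, 2))), Function('U')(171, 48)) = Add(Add(149, Pow(Add(-7086, -10780), Rational(1, 2))), 171) = Add(Add(149, Pow(-17866, Rational(1, 2))), 171) = Add(Add(149, Mul(I, Pow(17866, Rational(1, 2)))), 171) = Add(320, Mul(I, Pow(17866, Rational(1, 2))))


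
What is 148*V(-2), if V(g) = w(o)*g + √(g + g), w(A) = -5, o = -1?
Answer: 1480 + 296*I ≈ 1480.0 + 296.0*I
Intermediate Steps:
V(g) = -5*g + √2*√g (V(g) = -5*g + √(g + g) = -5*g + √(2*g) = -5*g + √2*√g)
148*V(-2) = 148*(-5*(-2) + √2*√(-2)) = 148*(10 + √2*(I*√2)) = 148*(10 + 2*I) = 1480 + 296*I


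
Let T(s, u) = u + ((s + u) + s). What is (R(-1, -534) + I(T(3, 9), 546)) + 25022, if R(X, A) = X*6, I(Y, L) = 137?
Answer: 25153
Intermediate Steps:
T(s, u) = 2*s + 2*u (T(s, u) = u + (u + 2*s) = 2*s + 2*u)
R(X, A) = 6*X
(R(-1, -534) + I(T(3, 9), 546)) + 25022 = (6*(-1) + 137) + 25022 = (-6 + 137) + 25022 = 131 + 25022 = 25153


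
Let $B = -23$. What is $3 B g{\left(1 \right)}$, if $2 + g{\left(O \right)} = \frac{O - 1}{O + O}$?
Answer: $138$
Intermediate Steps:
$g{\left(O \right)} = -2 + \frac{-1 + O}{2 O}$ ($g{\left(O \right)} = -2 + \frac{O - 1}{O + O} = -2 + \frac{-1 + O}{2 O}$)
$3 B g{\left(1 \right)} = 3 \left(-23\right) \frac{-1 - 3}{2 \cdot 1} = - 69 \cdot \frac{1}{2} \cdot 1 \left(-1 - 3\right) = - 69 \cdot \frac{1}{2} \cdot 1 \left(-4\right) = \left(-69\right) \left(-2\right) = 138$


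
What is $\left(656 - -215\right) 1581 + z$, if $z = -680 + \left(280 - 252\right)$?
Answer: $1376399$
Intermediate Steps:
$z = -652$ ($z = -680 + \left(280 - 252\right) = -680 + 28 = -652$)
$\left(656 - -215\right) 1581 + z = \left(656 - -215\right) 1581 - 652 = \left(656 + 215\right) 1581 - 652 = 871 \cdot 1581 - 652 = 1377051 - 652 = 1376399$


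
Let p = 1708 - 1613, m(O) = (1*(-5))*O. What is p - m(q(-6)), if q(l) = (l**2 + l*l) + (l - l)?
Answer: 455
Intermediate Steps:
q(l) = 2*l**2 (q(l) = (l**2 + l**2) + 0 = 2*l**2 + 0 = 2*l**2)
m(O) = -5*O
p = 95
p - m(q(-6)) = 95 - (-5)*2*(-6)**2 = 95 - (-5)*2*36 = 95 - (-5)*72 = 95 - 1*(-360) = 95 + 360 = 455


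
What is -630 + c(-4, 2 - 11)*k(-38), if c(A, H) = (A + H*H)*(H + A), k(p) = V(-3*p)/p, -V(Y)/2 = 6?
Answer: -17976/19 ≈ -946.11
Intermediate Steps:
V(Y) = -12 (V(Y) = -2*6 = -12)
k(p) = -12/p
c(A, H) = (A + H)*(A + H²) (c(A, H) = (A + H²)*(A + H) = (A + H)*(A + H²))
-630 + c(-4, 2 - 11)*k(-38) = -630 + ((-4)² + (2 - 11)³ - 4*(2 - 11) - 4*(2 - 11)²)*(-12/(-38)) = -630 + (16 + (-9)³ - 4*(-9) - 4*(-9)²)*(-12*(-1/38)) = -630 + (16 - 729 + 36 - 4*81)*(6/19) = -630 + (16 - 729 + 36 - 324)*(6/19) = -630 - 1001*6/19 = -630 - 6006/19 = -17976/19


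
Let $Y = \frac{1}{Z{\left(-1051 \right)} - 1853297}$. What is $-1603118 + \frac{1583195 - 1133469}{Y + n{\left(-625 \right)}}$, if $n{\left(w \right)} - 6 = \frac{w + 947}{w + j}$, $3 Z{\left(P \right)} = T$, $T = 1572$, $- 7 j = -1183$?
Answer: $- \frac{1131689620934750}{745432261} \approx -1.5182 \cdot 10^{6}$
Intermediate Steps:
$j = 169$ ($j = \left(- \frac{1}{7}\right) \left(-1183\right) = 169$)
$Z{\left(P \right)} = 524$ ($Z{\left(P \right)} = \frac{1}{3} \cdot 1572 = 524$)
$n{\left(w \right)} = 6 + \frac{947 + w}{169 + w}$ ($n{\left(w \right)} = 6 + \frac{w + 947}{w + 169} = 6 + \frac{947 + w}{169 + w}$)
$Y = - \frac{1}{1852773}$ ($Y = \frac{1}{524 - 1853297} = \frac{1}{-1852773} = - \frac{1}{1852773} \approx -5.3973 \cdot 10^{-7}$)
$-1603118 + \frac{1583195 - 1133469}{Y + n{\left(-625 \right)}} = -1603118 + \frac{1583195 - 1133469}{- \frac{1}{1852773} + \frac{1961 + 7 \left(-625\right)}{169 - 625}} = -1603118 + \frac{449726}{- \frac{1}{1852773} + \frac{1961 - 4375}{-456}} = -1603118 + \frac{449726}{- \frac{1}{1852773} - - \frac{1207}{228}} = -1603118 + \frac{449726}{- \frac{1}{1852773} + \frac{1207}{228}} = -1603118 + \frac{449726}{\frac{745432261}{140810748}} = -1603118 + 449726 \cdot \frac{140810748}{745432261} = -1603118 + \frac{63326254455048}{745432261} = - \frac{1131689620934750}{745432261}$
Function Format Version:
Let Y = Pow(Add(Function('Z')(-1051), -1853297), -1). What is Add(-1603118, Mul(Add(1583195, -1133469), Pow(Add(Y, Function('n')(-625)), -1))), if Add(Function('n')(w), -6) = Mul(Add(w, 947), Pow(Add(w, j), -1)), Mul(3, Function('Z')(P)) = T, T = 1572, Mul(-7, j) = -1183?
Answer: Rational(-1131689620934750, 745432261) ≈ -1.5182e+6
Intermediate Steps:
j = 169 (j = Mul(Rational(-1, 7), -1183) = 169)
Function('Z')(P) = 524 (Function('Z')(P) = Mul(Rational(1, 3), 1572) = 524)
Function('n')(w) = Add(6, Mul(Pow(Add(169, w), -1), Add(947, w))) (Function('n')(w) = Add(6, Mul(Add(w, 947), Pow(Add(w, 169), -1))) = Add(6, Mul(Add(947, w), Pow(Add(169, w), -1))) = Add(6, Mul(Pow(Add(169, w), -1), Add(947, w))))
Y = Rational(-1, 1852773) (Y = Pow(Add(524, -1853297), -1) = Pow(-1852773, -1) = Rational(-1, 1852773) ≈ -5.3973e-7)
Add(-1603118, Mul(Add(1583195, -1133469), Pow(Add(Y, Function('n')(-625)), -1))) = Add(-1603118, Mul(Add(1583195, -1133469), Pow(Add(Rational(-1, 1852773), Mul(Pow(Add(169, -625), -1), Add(1961, Mul(7, -625)))), -1))) = Add(-1603118, Mul(449726, Pow(Add(Rational(-1, 1852773), Mul(Pow(-456, -1), Add(1961, -4375))), -1))) = Add(-1603118, Mul(449726, Pow(Add(Rational(-1, 1852773), Mul(Rational(-1, 456), -2414)), -1))) = Add(-1603118, Mul(449726, Pow(Add(Rational(-1, 1852773), Rational(1207, 228)), -1))) = Add(-1603118, Mul(449726, Pow(Rational(745432261, 140810748), -1))) = Add(-1603118, Mul(449726, Rational(140810748, 745432261))) = Add(-1603118, Rational(63326254455048, 745432261)) = Rational(-1131689620934750, 745432261)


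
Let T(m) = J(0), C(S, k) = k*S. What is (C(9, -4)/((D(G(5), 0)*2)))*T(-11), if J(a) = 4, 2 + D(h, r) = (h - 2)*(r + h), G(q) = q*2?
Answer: -12/13 ≈ -0.92308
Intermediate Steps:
G(q) = 2*q
C(S, k) = S*k
D(h, r) = -2 + (-2 + h)*(h + r) (D(h, r) = -2 + (h - 2)*(r + h) = -2 + (-2 + h)*(h + r))
T(m) = 4
(C(9, -4)/((D(G(5), 0)*2)))*T(-11) = ((9*(-4))/(((-2 + (2*5)**2 - 4*5 - 2*0 + (2*5)*0)*2)))*4 = -36*1/(2*(-2 + 10**2 - 2*10 + 0 + 10*0))*4 = -36*1/(2*(-2 + 100 - 20 + 0 + 0))*4 = -36/(78*2)*4 = -36/156*4 = -36*1/156*4 = -3/13*4 = -12/13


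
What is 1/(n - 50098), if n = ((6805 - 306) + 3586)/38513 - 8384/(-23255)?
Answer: -895619815/44868204072203 ≈ -1.9961e-5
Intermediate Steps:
n = 557419667/895619815 (n = (6499 + 3586)*(1/38513) - 8384*(-1/23255) = 10085*(1/38513) + 8384/23255 = 10085/38513 + 8384/23255 = 557419667/895619815 ≈ 0.62238)
1/(n - 50098) = 1/(557419667/895619815 - 50098) = 1/(-44868204072203/895619815) = -895619815/44868204072203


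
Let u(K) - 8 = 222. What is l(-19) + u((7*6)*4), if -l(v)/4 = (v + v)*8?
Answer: 1446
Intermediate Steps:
u(K) = 230 (u(K) = 8 + 222 = 230)
l(v) = -64*v (l(v) = -4*(v + v)*8 = -4*2*v*8 = -64*v)
l(-19) + u((7*6)*4) = -64*(-19) + 230 = 1216 + 230 = 1446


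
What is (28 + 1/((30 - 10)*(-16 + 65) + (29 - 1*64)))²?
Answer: 700184521/893025 ≈ 784.06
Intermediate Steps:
(28 + 1/((30 - 10)*(-16 + 65) + (29 - 1*64)))² = (28 + 1/(20*49 + (29 - 64)))² = (28 + 1/(980 - 35))² = (28 + 1/945)² = (26461/945)² = 700184521/893025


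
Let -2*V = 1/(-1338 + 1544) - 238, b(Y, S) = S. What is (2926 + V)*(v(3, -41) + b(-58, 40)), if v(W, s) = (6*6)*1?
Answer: 23836241/103 ≈ 2.3142e+5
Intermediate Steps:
V = 49027/412 (V = -(1/(-1338 + 1544) - 238)/2 = -(1/206 - 238)/2 = -½*(-49027/206) = 49027/412 ≈ 119.00)
v(W, s) = 36 (v(W, s) = 36*1 = 36)
(2926 + V)*(v(3, -41) + b(-58, 40)) = (2926 + 49027/412)*(36 + 40) = (1254539/412)*76 = 23836241/103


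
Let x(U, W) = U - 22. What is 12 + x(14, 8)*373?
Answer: -2972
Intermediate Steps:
x(U, W) = -22 + U
12 + x(14, 8)*373 = 12 + (-22 + 14)*373 = 12 - 8*373 = 12 - 2984 = -2972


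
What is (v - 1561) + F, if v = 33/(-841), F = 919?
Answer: -539955/841 ≈ -642.04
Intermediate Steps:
v = -33/841 (v = 33*(-1/841) = -33/841 ≈ -0.039239)
(v - 1561) + F = (-33/841 - 1561) + 919 = -1312834/841 + 919 = -539955/841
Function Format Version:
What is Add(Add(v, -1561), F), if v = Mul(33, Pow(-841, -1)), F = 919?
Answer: Rational(-539955, 841) ≈ -642.04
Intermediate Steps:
v = Rational(-33, 841) (v = Mul(33, Rational(-1, 841)) = Rational(-33, 841) ≈ -0.039239)
Add(Add(v, -1561), F) = Add(Add(Rational(-33, 841), -1561), 919) = Add(Rational(-1312834, 841), 919) = Rational(-539955, 841)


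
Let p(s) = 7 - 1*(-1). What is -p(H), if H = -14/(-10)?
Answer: -8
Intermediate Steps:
H = 7/5 (H = -14*(-1/10) = 7/5 ≈ 1.4000)
p(s) = 8 (p(s) = 7 + 1 = 8)
-p(H) = -1*8 = -8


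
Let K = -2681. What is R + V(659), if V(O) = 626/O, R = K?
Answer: -1766153/659 ≈ -2680.1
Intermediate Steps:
R = -2681
R + V(659) = -2681 + 626/659 = -1766153/659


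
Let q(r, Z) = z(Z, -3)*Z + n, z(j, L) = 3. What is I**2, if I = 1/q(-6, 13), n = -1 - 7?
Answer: 1/961 ≈ 0.0010406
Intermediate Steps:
n = -8
q(r, Z) = -8 + 3*Z (q(r, Z) = 3*Z - 8 = -8 + 3*Z)
I = 1/31 (I = 1/(-8 + 3*13) = 1/(-8 + 39) = 1/31 ≈ 0.032258)
I**2 = (1/31)**2 = 1/961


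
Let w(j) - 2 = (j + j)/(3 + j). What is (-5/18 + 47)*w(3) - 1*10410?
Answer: -61619/6 ≈ -10270.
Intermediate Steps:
w(j) = 2 + 2*j/(3 + j) (w(j) = 2 + (j + j)/(3 + j) = 2 + (2*j)/(3 + j) = 2 + 2*j/(3 + j))
(-5/18 + 47)*w(3) - 1*10410 = (-5/18 + 47)*(2*(3 + 2*3)/(3 + 3)) - 1*10410 = (-5*1/18 + 47)*(2*(3 + 6)/6) - 10410 = (-5/18 + 47)*(2*(⅙)*9) - 10410 = (841/18)*3 - 10410 = 841/6 - 10410 = -61619/6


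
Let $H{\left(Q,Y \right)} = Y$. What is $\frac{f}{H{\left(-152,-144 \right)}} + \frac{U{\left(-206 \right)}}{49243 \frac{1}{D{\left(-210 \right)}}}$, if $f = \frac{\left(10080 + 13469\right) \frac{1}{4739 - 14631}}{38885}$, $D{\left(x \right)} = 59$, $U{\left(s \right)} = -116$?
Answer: $- \frac{379085676701713}{2727553051016640} \approx -0.13898$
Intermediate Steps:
$f = - \frac{23549}{384650420}$ ($f = \frac{23549}{-9892} \cdot \frac{1}{38885} = 23549 \left(- \frac{1}{9892}\right) \frac{1}{38885} = \left(- \frac{23549}{9892}\right) \frac{1}{38885} = - \frac{23549}{384650420} \approx -6.1222 \cdot 10^{-5}$)
$\frac{f}{H{\left(-152,-144 \right)}} + \frac{U{\left(-206 \right)}}{49243 \frac{1}{D{\left(-210 \right)}}} = - \frac{23549}{384650420 \left(-144\right)} - \frac{116}{49243 \cdot \frac{1}{59}} = \left(- \frac{23549}{384650420}\right) \left(- \frac{1}{144}\right) - \frac{116}{49243 \cdot \frac{1}{59}} = \frac{23549}{55389660480} - \frac{116}{\frac{49243}{59}} = \frac{23549}{55389660480} - \frac{6844}{49243} = - \frac{379085676701713}{2727553051016640}$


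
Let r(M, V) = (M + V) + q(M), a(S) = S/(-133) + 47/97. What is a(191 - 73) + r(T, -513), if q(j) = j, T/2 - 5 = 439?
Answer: 16288768/12901 ≈ 1262.6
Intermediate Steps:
T = 888 (T = 10 + 2*439 = 10 + 878 = 888)
a(S) = 47/97 - S/133 (a(S) = S*(-1/133) + 47*(1/97) = -S/133 + 47/97 = 47/97 - S/133)
r(M, V) = V + 2*M (r(M, V) = (M + V) + M = V + 2*M)
a(191 - 73) + r(T, -513) = (47/97 - (191 - 73)/133) + (-513 + 2*888) = (47/97 - 1/133*118) + (-513 + 1776) = (47/97 - 118/133) + 1263 = -5195/12901 + 1263 = 16288768/12901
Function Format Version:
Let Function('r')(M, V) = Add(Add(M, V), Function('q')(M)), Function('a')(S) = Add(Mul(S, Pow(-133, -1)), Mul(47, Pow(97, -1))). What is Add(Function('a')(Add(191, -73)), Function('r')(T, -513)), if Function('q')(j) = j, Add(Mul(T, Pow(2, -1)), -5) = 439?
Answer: Rational(16288768, 12901) ≈ 1262.6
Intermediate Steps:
T = 888 (T = Add(10, Mul(2, 439)) = Add(10, 878) = 888)
Function('a')(S) = Add(Rational(47, 97), Mul(Rational(-1, 133), S)) (Function('a')(S) = Add(Mul(S, Rational(-1, 133)), Mul(47, Rational(1, 97))) = Add(Mul(Rational(-1, 133), S), Rational(47, 97)) = Add(Rational(47, 97), Mul(Rational(-1, 133), S)))
Function('r')(M, V) = Add(V, Mul(2, M)) (Function('r')(M, V) = Add(Add(M, V), M) = Add(V, Mul(2, M)))
Add(Function('a')(Add(191, -73)), Function('r')(T, -513)) = Add(Add(Rational(47, 97), Mul(Rational(-1, 133), Add(191, -73))), Add(-513, Mul(2, 888))) = Add(Add(Rational(47, 97), Mul(Rational(-1, 133), 118)), Add(-513, 1776)) = Add(Add(Rational(47, 97), Rational(-118, 133)), 1263) = Add(Rational(-5195, 12901), 1263) = Rational(16288768, 12901)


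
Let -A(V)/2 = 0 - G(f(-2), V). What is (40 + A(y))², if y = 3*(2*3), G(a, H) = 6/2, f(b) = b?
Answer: 2116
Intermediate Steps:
G(a, H) = 3 (G(a, H) = 6*(½) = 3)
y = 18 (y = 3*6 = 18)
A(V) = 6 (A(V) = -2*(0 - 1*3) = -2*(0 - 3) = -2*(-3) = 6)
(40 + A(y))² = (40 + 6)² = 46² = 2116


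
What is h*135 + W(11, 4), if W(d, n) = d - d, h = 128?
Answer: 17280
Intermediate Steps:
W(d, n) = 0
h*135 + W(11, 4) = 128*135 + 0 = 17280 + 0 = 17280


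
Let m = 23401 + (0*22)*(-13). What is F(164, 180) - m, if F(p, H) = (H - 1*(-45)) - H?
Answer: -23356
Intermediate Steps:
F(p, H) = 45 (F(p, H) = (H + 45) - H = (45 + H) - H = 45)
m = 23401 (m = 23401 + 0*(-13) = 23401 + 0 = 23401)
F(164, 180) - m = 45 - 1*23401 = 45 - 23401 = -23356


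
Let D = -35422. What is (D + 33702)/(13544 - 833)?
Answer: -1720/12711 ≈ -0.13532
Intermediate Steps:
(D + 33702)/(13544 - 833) = (-35422 + 33702)/(13544 - 833) = -1720/12711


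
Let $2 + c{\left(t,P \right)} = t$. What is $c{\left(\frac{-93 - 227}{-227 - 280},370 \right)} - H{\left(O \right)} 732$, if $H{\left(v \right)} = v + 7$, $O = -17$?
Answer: $\frac{3710546}{507} \approx 7318.6$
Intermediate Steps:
$H{\left(v \right)} = 7 + v$
$c{\left(t,P \right)} = -2 + t$
$c{\left(\frac{-93 - 227}{-227 - 280},370 \right)} - H{\left(O \right)} 732 = \left(-2 + \frac{-93 - 227}{-227 - 280}\right) - \left(7 - 17\right) 732 = \left(-2 - \frac{320}{-507}\right) - \left(-10\right) 732 = \left(-2 - - \frac{320}{507}\right) - -7320 = \left(-2 + \frac{320}{507}\right) + 7320 = - \frac{694}{507} + 7320 = \frac{3710546}{507}$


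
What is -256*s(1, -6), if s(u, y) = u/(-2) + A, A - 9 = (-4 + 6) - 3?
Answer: -1920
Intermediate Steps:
A = 8 (A = 9 + ((-4 + 6) - 3) = 9 + (2 - 3) = 9 - 1 = 8)
s(u, y) = 8 - u/2 (s(u, y) = u/(-2) + 8 = u*(-½) + 8 = -u/2 + 8 = 8 - u/2)
-256*s(1, -6) = -256*(8 - ½*1) = -256*(8 - ½) = -256*15/2 = -1920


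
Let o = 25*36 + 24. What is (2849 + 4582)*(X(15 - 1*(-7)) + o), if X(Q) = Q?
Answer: 7029726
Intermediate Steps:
o = 924 (o = 900 + 24 = 924)
(2849 + 4582)*(X(15 - 1*(-7)) + o) = (2849 + 4582)*((15 - 1*(-7)) + 924) = 7431*((15 + 7) + 924) = 7431*(22 + 924) = 7431*946 = 7029726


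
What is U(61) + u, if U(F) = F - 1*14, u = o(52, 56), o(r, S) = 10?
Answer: 57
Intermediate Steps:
u = 10
U(F) = -14 + F (U(F) = F - 14 = -14 + F)
U(61) + u = (-14 + 61) + 10 = 47 + 10 = 57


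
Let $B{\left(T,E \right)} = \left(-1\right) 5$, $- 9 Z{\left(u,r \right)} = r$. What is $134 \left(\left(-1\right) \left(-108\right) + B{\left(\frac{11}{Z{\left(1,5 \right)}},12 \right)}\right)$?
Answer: $13802$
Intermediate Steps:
$Z{\left(u,r \right)} = - \frac{r}{9}$
$B{\left(T,E \right)} = -5$
$134 \left(\left(-1\right) \left(-108\right) + B{\left(\frac{11}{Z{\left(1,5 \right)}},12 \right)}\right) = 134 \left(\left(-1\right) \left(-108\right) - 5\right) = 134 \left(108 - 5\right) = 134 \cdot 103 = 13802$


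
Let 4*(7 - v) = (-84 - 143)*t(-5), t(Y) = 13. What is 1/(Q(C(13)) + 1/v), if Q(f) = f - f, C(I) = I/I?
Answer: 2979/4 ≈ 744.75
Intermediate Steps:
v = 2979/4 (v = 7 - (-84 - 143)*13/4 = 7 - (-227)*13/4 = 7 - ¼*(-2951) = 7 + 2951/4 = 2979/4 ≈ 744.75)
C(I) = 1
Q(f) = 0
1/(Q(C(13)) + 1/v) = 1/(0 + 1/(2979/4)) = 1/(0 + 4/2979) = 1/(4/2979) = 2979/4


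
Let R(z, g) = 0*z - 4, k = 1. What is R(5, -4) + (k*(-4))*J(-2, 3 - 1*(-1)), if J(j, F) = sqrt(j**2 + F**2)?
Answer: -4 - 8*sqrt(5) ≈ -21.889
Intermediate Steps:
J(j, F) = sqrt(F**2 + j**2)
R(z, g) = -4 (R(z, g) = 0 - 4 = -4)
R(5, -4) + (k*(-4))*J(-2, 3 - 1*(-1)) = -4 + (1*(-4))*sqrt((3 - 1*(-1))**2 + (-2)**2) = -4 - 4*sqrt((3 + 1)**2 + 4) = -4 - 4*sqrt(4**2 + 4) = -4 - 4*sqrt(16 + 4) = -4 - 8*sqrt(5)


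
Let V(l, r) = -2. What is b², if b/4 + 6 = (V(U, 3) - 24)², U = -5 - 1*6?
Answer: 7182400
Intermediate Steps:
U = -11 (U = -5 - 6 = -11)
b = 2680 (b = -24 + 4*(-2 - 24)² = -24 + 4*(-26)² = -24 + 4*676 = -24 + 2704 = 2680)
b² = 2680² = 7182400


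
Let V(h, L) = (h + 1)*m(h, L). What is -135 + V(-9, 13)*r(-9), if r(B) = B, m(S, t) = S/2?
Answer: -459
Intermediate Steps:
m(S, t) = S/2 (m(S, t) = S*(½) = S/2)
V(h, L) = h*(1 + h)/2 (V(h, L) = (h + 1)*(h/2) = (1 + h)*(h/2) = h*(1 + h)/2)
-135 + V(-9, 13)*r(-9) = -135 + ((½)*(-9)*(1 - 9))*(-9) = -135 + ((½)*(-9)*(-8))*(-9) = -135 + 36*(-9) = -135 - 324 = -459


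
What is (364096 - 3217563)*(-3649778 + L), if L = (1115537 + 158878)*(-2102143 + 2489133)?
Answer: -1407279164280986624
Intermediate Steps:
L = 493185860850 (L = 1274415*386990 = 493185860850)
(364096 - 3217563)*(-3649778 + L) = (364096 - 3217563)*(-3649778 + 493185860850) = -2853467*493182211072 = -1407279164280986624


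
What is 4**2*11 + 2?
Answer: 178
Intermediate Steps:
4**2*11 + 2 = 16*11 + 2 = 176 + 2 = 178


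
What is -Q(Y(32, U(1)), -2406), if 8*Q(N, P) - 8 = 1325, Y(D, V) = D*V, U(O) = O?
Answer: -1333/8 ≈ -166.63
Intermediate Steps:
Q(N, P) = 1333/8 (Q(N, P) = 1 + (⅛)*1325 = 1 + 1325/8 = 1333/8)
-Q(Y(32, U(1)), -2406) = -1*1333/8 = -1333/8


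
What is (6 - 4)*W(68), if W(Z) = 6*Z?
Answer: 816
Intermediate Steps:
(6 - 4)*W(68) = (6 - 4)*(6*68) = 2*408 = 816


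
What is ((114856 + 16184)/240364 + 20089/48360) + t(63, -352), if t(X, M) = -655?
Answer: -1900639056101/2906000760 ≈ -654.04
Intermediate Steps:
((114856 + 16184)/240364 + 20089/48360) + t(63, -352) = ((114856 + 16184)/240364 + 20089/48360) - 655 = (131040*(1/240364) + 20089*(1/48360)) - 655 = (32760/60091 + 20089/48360) - 655 = 2791441699/2906000760 - 655 = -1900639056101/2906000760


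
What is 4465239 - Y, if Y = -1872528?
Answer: 6337767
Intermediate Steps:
4465239 - Y = 4465239 - 1*(-1872528) = 4465239 + 1872528 = 6337767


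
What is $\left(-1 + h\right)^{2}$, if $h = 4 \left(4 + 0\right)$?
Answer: $225$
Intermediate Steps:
$h = 16$ ($h = 4 \cdot 4 = 16$)
$\left(-1 + h\right)^{2} = \left(-1 + 16\right)^{2} = 15^{2} = 225$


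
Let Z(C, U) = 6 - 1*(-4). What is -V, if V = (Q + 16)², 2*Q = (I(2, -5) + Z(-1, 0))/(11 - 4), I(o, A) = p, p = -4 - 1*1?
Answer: -52441/196 ≈ -267.56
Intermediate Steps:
Z(C, U) = 10 (Z(C, U) = 6 + 4 = 10)
p = -5 (p = -4 - 1 = -5)
I(o, A) = -5
Q = 5/14 (Q = ((-5 + 10)/(11 - 4))/2 = (5/7)/2 = (5*(⅐))/2 = (½)*(5/7) = 5/14 ≈ 0.35714)
V = 52441/196 (V = (5/14 + 16)² = (229/14)² = 52441/196 ≈ 267.56)
-V = -1*52441/196 = -52441/196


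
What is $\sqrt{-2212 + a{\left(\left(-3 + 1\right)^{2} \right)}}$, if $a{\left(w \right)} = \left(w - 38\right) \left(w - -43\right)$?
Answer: $i \sqrt{3810} \approx 61.725 i$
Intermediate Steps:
$a{\left(w \right)} = \left(-38 + w\right) \left(43 + w\right)$ ($a{\left(w \right)} = \left(-38 + w\right) \left(w + 43\right) = \left(-38 + w\right) \left(43 + w\right)$)
$\sqrt{-2212 + a{\left(\left(-3 + 1\right)^{2} \right)}} = \sqrt{-2212 + \left(-1634 + \left(\left(-3 + 1\right)^{2}\right)^{2} + 5 \left(-3 + 1\right)^{2}\right)} = \sqrt{-2212 + \left(-1634 + \left(\left(-2\right)^{2}\right)^{2} + 5 \left(-2\right)^{2}\right)} = \sqrt{-2212 + \left(-1634 + 4^{2} + 5 \cdot 4\right)} = \sqrt{-2212 + \left(-1634 + 16 + 20\right)} = \sqrt{-2212 - 1598} = \sqrt{-3810} = i \sqrt{3810}$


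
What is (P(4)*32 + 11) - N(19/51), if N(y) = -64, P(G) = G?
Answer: 203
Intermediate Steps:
(P(4)*32 + 11) - N(19/51) = (4*32 + 11) - 1*(-64) = (128 + 11) + 64 = 139 + 64 = 203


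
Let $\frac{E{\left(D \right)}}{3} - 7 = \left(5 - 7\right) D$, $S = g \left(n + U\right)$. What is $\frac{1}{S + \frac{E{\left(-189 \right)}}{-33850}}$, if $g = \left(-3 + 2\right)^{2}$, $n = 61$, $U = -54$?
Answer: $\frac{6770}{47159} \approx 0.14356$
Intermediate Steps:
$g = 1$ ($g = \left(-1\right)^{2} = 1$)
$S = 7$ ($S = 1 \left(61 - 54\right) = 1 \cdot 7 = 7$)
$E{\left(D \right)} = 21 - 6 D$ ($E{\left(D \right)} = 21 + 3 \left(5 - 7\right) D = 21 + 3 \left(- 2 D\right) = 21 - 6 D$)
$\frac{1}{S + \frac{E{\left(-189 \right)}}{-33850}} = \frac{1}{7 + \frac{21 - -1134}{-33850}} = \frac{1}{7 + \left(21 + 1134\right) \left(- \frac{1}{33850}\right)} = \frac{1}{7 + 1155 \left(- \frac{1}{33850}\right)} = \frac{1}{7 - \frac{231}{6770}} = \frac{1}{\frac{47159}{6770}} = \frac{6770}{47159}$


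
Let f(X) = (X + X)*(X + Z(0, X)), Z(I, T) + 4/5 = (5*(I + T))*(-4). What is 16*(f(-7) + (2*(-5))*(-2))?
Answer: -146464/5 ≈ -29293.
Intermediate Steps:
Z(I, T) = -⅘ - 20*I - 20*T (Z(I, T) = -⅘ + (5*(I + T))*(-4) = -⅘ + (5*I + 5*T)*(-4) = -⅘ + (-20*I - 20*T) = -⅘ - 20*I - 20*T)
f(X) = 2*X*(-⅘ - 19*X) (f(X) = (X + X)*(X + (-⅘ - 20*0 - 20*X)) = (2*X)*(X + (-⅘ + 0 - 20*X)) = (2*X)*(X + (-⅘ - 20*X)) = (2*X)*(-⅘ - 19*X) = 2*X*(-⅘ - 19*X))
16*(f(-7) + (2*(-5))*(-2)) = 16*(-⅖*(-7)*(4 + 95*(-7)) + (2*(-5))*(-2)) = 16*(-⅖*(-7)*(4 - 665) - 10*(-2)) = 16*(-⅖*(-7)*(-661) + 20) = 16*(-9254/5 + 20) = 16*(-9154/5) = -146464/5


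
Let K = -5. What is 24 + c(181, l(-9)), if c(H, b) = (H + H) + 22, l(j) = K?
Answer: 408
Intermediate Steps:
l(j) = -5
c(H, b) = 22 + 2*H (c(H, b) = 2*H + 22 = 22 + 2*H)
24 + c(181, l(-9)) = 24 + (22 + 2*181) = 24 + (22 + 362) = 24 + 384 = 408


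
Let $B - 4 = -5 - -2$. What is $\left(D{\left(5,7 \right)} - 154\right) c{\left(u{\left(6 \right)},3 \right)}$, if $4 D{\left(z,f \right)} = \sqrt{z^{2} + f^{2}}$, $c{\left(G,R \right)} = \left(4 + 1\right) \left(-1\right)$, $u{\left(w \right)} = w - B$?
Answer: $770 - \frac{5 \sqrt{74}}{4} \approx 759.25$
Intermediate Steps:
$B = 1$ ($B = 4 - 3 = 1$)
$u{\left(w \right)} = -1 + w$ ($u{\left(w \right)} = w - 1 = -1 + w$)
$c{\left(G,R \right)} = -5$ ($c{\left(G,R \right)} = 5 \left(-1\right) = -5$)
$D{\left(z,f \right)} = \frac{\sqrt{f^{2} + z^{2}}}{4}$ ($D{\left(z,f \right)} = \frac{\sqrt{z^{2} + f^{2}}}{4} = \frac{\sqrt{f^{2} + z^{2}}}{4}$)
$\left(D{\left(5,7 \right)} - 154\right) c{\left(u{\left(6 \right)},3 \right)} = \left(\frac{\sqrt{7^{2} + 5^{2}}}{4} - 154\right) \left(-5\right) = \left(\frac{\sqrt{49 + 25}}{4} - 154\right) \left(-5\right) = \left(\frac{\sqrt{74}}{4} - 154\right) \left(-5\right) = \left(-154 + \frac{\sqrt{74}}{4}\right) \left(-5\right) = 770 - \frac{5 \sqrt{74}}{4}$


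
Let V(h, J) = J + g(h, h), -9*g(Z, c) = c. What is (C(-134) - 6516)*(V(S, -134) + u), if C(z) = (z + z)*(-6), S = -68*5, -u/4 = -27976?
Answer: -1646257720/3 ≈ -5.4875e+8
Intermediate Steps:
g(Z, c) = -c/9
u = 111904 (u = -4*(-27976) = 111904)
S = -340
C(z) = -12*z (C(z) = (2*z)*(-6) = -12*z)
V(h, J) = J - h/9
(C(-134) - 6516)*(V(S, -134) + u) = (-12*(-134) - 6516)*((-134 - ⅑*(-340)) + 111904) = (1608 - 6516)*((-134 + 340/9) + 111904) = -4908*(-866/9 + 111904) = -4908*1006270/9 = -1646257720/3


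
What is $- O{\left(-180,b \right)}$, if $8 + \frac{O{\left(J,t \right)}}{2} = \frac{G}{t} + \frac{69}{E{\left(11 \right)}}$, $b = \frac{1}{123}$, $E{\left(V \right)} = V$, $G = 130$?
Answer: $- \frac{351742}{11} \approx -31977.0$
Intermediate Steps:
$b = \frac{1}{123} \approx 0.0081301$
$O{\left(J,t \right)} = - \frac{38}{11} + \frac{260}{t}$ ($O{\left(J,t \right)} = -16 + 2 \left(\frac{130}{t} + \frac{69}{11}\right) = -16 + 2 \left(\frac{69}{11} + \frac{130}{t}\right) = -16 + \left(\frac{138}{11} + \frac{260}{t}\right) = - \frac{38}{11} + \frac{260}{t}$)
$- O{\left(-180,b \right)} = - (- \frac{38}{11} + 260 \frac{1}{\frac{1}{123}}) = - (- \frac{38}{11} + 260 \cdot 123) = - (- \frac{38}{11} + 31980) = \left(-1\right) \frac{351742}{11} = - \frac{351742}{11}$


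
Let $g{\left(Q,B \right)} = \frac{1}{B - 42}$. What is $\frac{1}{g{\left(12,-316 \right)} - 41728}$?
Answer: $- \frac{358}{14938625} \approx -2.3965 \cdot 10^{-5}$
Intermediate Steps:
$g{\left(Q,B \right)} = \frac{1}{-42 + B}$
$\frac{1}{g{\left(12,-316 \right)} - 41728} = \frac{1}{\frac{1}{-42 - 316} - 41728} = \frac{1}{\frac{1}{-358} - 41728} = \frac{1}{- \frac{1}{358} - 41728} = \frac{1}{- \frac{14938625}{358}} = - \frac{358}{14938625}$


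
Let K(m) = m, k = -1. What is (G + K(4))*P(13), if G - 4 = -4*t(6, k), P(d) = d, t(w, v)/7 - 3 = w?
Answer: -3172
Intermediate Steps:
t(w, v) = 21 + 7*w
G = -248 (G = 4 - 4*(21 + 7*6) = 4 - 4*(21 + 42) = 4 - 4*63 = 4 - 252 = -248)
(G + K(4))*P(13) = (-248 + 4)*13 = -244*13 = -3172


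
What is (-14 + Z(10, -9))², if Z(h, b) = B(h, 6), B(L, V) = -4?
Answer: 324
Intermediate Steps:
Z(h, b) = -4
(-14 + Z(10, -9))² = (-14 - 4)² = (-18)² = 324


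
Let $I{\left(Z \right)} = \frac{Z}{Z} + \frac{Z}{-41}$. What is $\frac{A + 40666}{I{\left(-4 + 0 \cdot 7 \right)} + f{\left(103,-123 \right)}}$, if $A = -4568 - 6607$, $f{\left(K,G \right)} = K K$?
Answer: $\frac{1209131}{435014} \approx 2.7795$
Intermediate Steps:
$f{\left(K,G \right)} = K^{2}$
$I{\left(Z \right)} = 1 - \frac{Z}{41}$ ($I{\left(Z \right)} = 1 + Z \left(- \frac{1}{41}\right) = 1 - \frac{Z}{41}$)
$A = -11175$ ($A = -4568 - 6607 = -11175$)
$\frac{A + 40666}{I{\left(-4 + 0 \cdot 7 \right)} + f{\left(103,-123 \right)}} = \frac{-11175 + 40666}{\left(1 - \frac{-4 + 0 \cdot 7}{41}\right) + 103^{2}} = \frac{29491}{\left(1 - \frac{-4 + 0}{41}\right) + 10609} = \frac{29491}{\left(1 - - \frac{4}{41}\right) + 10609} = \frac{29491}{\left(1 + \frac{4}{41}\right) + 10609} = \frac{29491}{\frac{45}{41} + 10609} = \frac{29491}{\frac{435014}{41}} = 29491 \cdot \frac{41}{435014} = \frac{1209131}{435014}$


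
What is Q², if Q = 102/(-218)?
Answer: 2601/11881 ≈ 0.21892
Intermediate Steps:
Q = -51/109 (Q = 102*(-1/218) = -51/109 ≈ -0.46789)
Q² = (-51/109)² = 2601/11881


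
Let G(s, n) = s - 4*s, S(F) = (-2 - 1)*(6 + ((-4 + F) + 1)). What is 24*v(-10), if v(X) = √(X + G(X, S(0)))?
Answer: 48*√5 ≈ 107.33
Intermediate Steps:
S(F) = -9 - 3*F (S(F) = -3*(6 + (-3 + F)) = -3*(3 + F) = -9 - 3*F)
G(s, n) = -3*s
v(X) = √2*√(-X) (v(X) = √(X - 3*X) = √(-2*X) = √2*√(-X))
24*v(-10) = 24*(√2*√(-1*(-10))) = 24*(√2*√10) = 24*(2*√5) = 48*√5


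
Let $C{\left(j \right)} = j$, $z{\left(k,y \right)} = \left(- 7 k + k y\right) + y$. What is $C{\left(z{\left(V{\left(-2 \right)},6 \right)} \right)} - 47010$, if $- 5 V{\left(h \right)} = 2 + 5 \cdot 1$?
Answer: $- \frac{235013}{5} \approx -47003.0$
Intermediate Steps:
$V{\left(h \right)} = - \frac{7}{5}$ ($V{\left(h \right)} = - \frac{2 + 5 \cdot 1}{5} = - \frac{2 + 5}{5} = \left(- \frac{1}{5}\right) 7 = - \frac{7}{5}$)
$z{\left(k,y \right)} = y - 7 k + k y$
$C{\left(z{\left(V{\left(-2 \right)},6 \right)} \right)} - 47010 = \left(6 - - \frac{49}{5} - \frac{42}{5}\right) - 47010 = \left(6 + \frac{49}{5} - \frac{42}{5}\right) - 47010 = \frac{37}{5} - 47010 = - \frac{235013}{5}$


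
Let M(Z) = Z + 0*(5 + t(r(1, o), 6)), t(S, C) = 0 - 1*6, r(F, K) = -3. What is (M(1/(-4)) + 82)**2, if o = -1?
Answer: 106929/16 ≈ 6683.1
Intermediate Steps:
t(S, C) = -6 (t(S, C) = 0 - 6 = -6)
M(Z) = Z (M(Z) = Z + 0*(5 - 6) = Z + 0*(-1) = Z + 0 = Z)
(M(1/(-4)) + 82)**2 = (1/(-4) + 82)**2 = (-1/4 + 82)**2 = (327/4)**2 = 106929/16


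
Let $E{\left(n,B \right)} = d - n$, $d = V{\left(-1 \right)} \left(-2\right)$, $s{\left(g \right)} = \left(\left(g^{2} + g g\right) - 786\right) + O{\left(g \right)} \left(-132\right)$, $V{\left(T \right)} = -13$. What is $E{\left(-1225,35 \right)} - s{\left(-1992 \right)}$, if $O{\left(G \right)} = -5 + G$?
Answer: $-8197695$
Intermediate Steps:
$s{\left(g \right)} = -126 - 132 g + 2 g^{2}$ ($s{\left(g \right)} = \left(\left(g^{2} + g g\right) - 786\right) + \left(-5 + g\right) \left(-132\right) = \left(\left(g^{2} + g^{2}\right) - 786\right) - \left(-660 + 132 g\right) = \left(2 g^{2} - 786\right) - \left(-660 + 132 g\right) = \left(-786 + 2 g^{2}\right) - \left(-660 + 132 g\right) = -126 - 132 g + 2 g^{2}$)
$d = 26$ ($d = \left(-13\right) \left(-2\right) = 26$)
$E{\left(n,B \right)} = 26 - n$
$E{\left(-1225,35 \right)} - s{\left(-1992 \right)} = \left(26 - -1225\right) - \left(-126 - -262944 + 2 \left(-1992\right)^{2}\right) = \left(26 + 1225\right) - \left(-126 + 262944 + 2 \cdot 3968064\right) = 1251 - \left(-126 + 262944 + 7936128\right) = 1251 - 8198946 = -8197695$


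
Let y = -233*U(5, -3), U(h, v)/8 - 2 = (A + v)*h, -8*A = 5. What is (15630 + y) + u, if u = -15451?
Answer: 30236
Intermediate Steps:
A = -5/8 (A = -1/8*5 = -5/8 ≈ -0.62500)
U(h, v) = 16 + 8*h*(-5/8 + v) (U(h, v) = 16 + 8*((-5/8 + v)*h) = 16 + 8*(h*(-5/8 + v)) = 16 + 8*h*(-5/8 + v))
y = 30057 (y = -233*(16 - 5*5 + 8*5*(-3)) = -233*(16 - 25 - 120) = -233*(-129) = 30057)
(15630 + y) + u = (15630 + 30057) - 15451 = 45687 - 15451 = 30236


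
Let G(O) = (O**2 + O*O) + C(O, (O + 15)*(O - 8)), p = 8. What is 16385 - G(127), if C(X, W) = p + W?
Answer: -32779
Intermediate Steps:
C(X, W) = 8 + W
G(O) = 8 + 2*O**2 + (-8 + O)*(15 + O) (G(O) = (O**2 + O*O) + (8 + (O + 15)*(O - 8)) = (O**2 + O**2) + (8 + (15 + O)*(-8 + O)) = 2*O**2 + (8 + (-8 + O)*(15 + O)) = 8 + 2*O**2 + (-8 + O)*(15 + O))
16385 - G(127) = 16385 - (-112 + 3*127**2 + 7*127) = 16385 - (-112 + 3*16129 + 889) = 16385 - (-112 + 48387 + 889) = 16385 - 1*49164 = 16385 - 49164 = -32779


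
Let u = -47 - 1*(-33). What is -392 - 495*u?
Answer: 6538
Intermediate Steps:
u = -14 (u = -47 + 33 = -14)
-392 - 495*u = -392 - 495*(-14) = -392 + 6930 = 6538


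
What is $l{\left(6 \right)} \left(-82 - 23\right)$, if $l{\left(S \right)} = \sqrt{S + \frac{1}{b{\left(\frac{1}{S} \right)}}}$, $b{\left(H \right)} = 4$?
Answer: $- \frac{525}{2} \approx -262.5$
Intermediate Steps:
$l{\left(S \right)} = \sqrt{\frac{1}{4} + S}$ ($l{\left(S \right)} = \sqrt{S + \frac{1}{4}} = \sqrt{\frac{1}{4} + S}$)
$l{\left(6 \right)} \left(-82 - 23\right) = \frac{\sqrt{1 + 4 \cdot 6}}{2} \left(-82 - 23\right) = \frac{\sqrt{1 + 24}}{2} \left(-105\right) = \frac{\sqrt{25}}{2} \left(-105\right) = \frac{1}{2} \cdot 5 \left(-105\right) = \frac{5}{2} \left(-105\right) = - \frac{525}{2}$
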